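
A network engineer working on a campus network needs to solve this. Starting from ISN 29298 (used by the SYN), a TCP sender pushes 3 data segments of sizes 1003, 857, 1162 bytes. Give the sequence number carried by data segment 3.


The SYN occupies sequence number ISN = 29298, so the first data byte is ISN + 1 = 29299.
SEQ of data segment i = (ISN + 1) + sum of payload sizes of segments 1..i-1.
Segment 1: SEQ = 29299, payload = 1003 bytes
Segment 2: SEQ = 30302, payload = 857 bytes
Segment 3: SEQ = 31159, payload = 1162 bytes
SEQ of segment 3 = 29299 + 1003 + 857 = 31159

31159


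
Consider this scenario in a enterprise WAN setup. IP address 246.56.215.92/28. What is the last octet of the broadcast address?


Given: IP = 246.56.215.92, prefix = /28
Host bits = 32 - 28 = 4
Network last octet = 92 AND mask = 80
Host part size = 2^4 - 1 = 15
Broadcast last octet = 80 OR 15 = 95

95


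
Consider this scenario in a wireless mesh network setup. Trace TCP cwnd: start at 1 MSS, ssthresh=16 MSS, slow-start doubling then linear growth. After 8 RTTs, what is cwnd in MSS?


RTT 0: cwnd = 1 MSS (initial)
RTT 1: cwnd = 2 MSS (slow start, doubled)
RTT 2: cwnd = 4 MSS (slow start, doubled)
RTT 3: cwnd = 8 MSS (slow start, doubled)
RTT 4: cwnd = 16 MSS (slow start, doubled)
RTT 5: cwnd = 17 MSS (congestion avoidance, +1)
RTT 6: cwnd = 18 MSS (congestion avoidance, +1)
RTT 7: cwnd = 19 MSS (congestion avoidance, +1)
RTT 8: cwnd = 20 MSS (congestion avoidance, +1)

20


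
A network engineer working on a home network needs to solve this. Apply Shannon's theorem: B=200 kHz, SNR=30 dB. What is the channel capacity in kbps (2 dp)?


Given: B = 200 kHz, SNR = 30 dB
SNR linear = 10^(30/10) = 1000
1 + SNR = 1001
log2(1001) = 9.9672262588
C = 200 * 1000 * 9.9672262588 = 1993445.2518 bps
C = 1993.445252 kbps -> 1993.45 kbps (2 dp)

1993.45


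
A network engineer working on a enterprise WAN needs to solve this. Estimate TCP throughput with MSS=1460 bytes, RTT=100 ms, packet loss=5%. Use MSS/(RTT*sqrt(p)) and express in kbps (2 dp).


Given: MSS = 1460 bytes, RTT = 100 ms, loss = 5%
RTT in seconds = 100 / 1000 = 0.1
Loss rate = 5% = 0.05
sqrt(loss) = sqrt(0.05) = 0.223606797750
Throughput (bytes/s) = 1460 / (0.1 * 0.223606797750) = 65293.1849
Throughput (kbps) = 65293.1849 * 8 / 1000 = 522.345480 -> 522.35 kbps (2 dp)

522.35


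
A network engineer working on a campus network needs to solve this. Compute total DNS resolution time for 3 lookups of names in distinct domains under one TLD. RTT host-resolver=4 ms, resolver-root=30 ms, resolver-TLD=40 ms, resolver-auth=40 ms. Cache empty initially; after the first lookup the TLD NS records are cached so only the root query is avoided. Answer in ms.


Lookup 1 (cold cache): local + root + TLD + auth = 4 + 30 + 40 + 40 = 114 ms
Lookups 2..3 (TLD NS cached -> skip root; new domain -> still ask TLD and auth): local + TLD + auth = 4 + 40 + 40 = 84 ms each
Remaining 2 lookups: 2 * 84 = 168 ms
Total = 114 + 168 = 282 ms

282


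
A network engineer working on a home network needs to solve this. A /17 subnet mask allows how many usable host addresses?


Given: subnet mask /17
Host bits = 32 - 17 = 15
Total addresses = 2^15 = 32768
Usable hosts = 32768 - 2 (network + broadcast) = 32766

32766


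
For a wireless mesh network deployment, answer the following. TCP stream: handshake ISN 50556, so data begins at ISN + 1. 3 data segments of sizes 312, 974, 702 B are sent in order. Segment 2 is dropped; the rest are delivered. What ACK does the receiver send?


SYN uses sequence number 50556; first data byte = ISN + 1 = 50557.
Segment 1: SEQ = 50557, len = 312 B, covers [50557, 50868]
Segment 2: SEQ = 50869, len = 974 B, covers [50869, 51842] [LOST]
Segment 3: SEQ = 51843, len = 702 B, covers [51843, 52544]
In-order data received: bytes [50557, 50868] (segments 1..1).
Segment 2 missing -> gap begins at byte 50869; later segments buffered out of order.
Cumulative ACK = next expected in-order byte = 50557 + 312 = 50869

50869


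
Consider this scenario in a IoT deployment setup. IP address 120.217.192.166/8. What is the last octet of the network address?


Given: IP = 120.217.192.166, prefix = /8
Subnet mask = 255.0.0.0
Last octet of IP: 166
Last octet of mask: 0
Network last octet = 166 AND 0 = 0

0


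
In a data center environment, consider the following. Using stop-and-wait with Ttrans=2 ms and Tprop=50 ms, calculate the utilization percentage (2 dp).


Given: Ttrans = 2 ms, Tprop = 50 ms
RTT = 2 * Tprop = 2 * 50 = 100 ms
U = Ttrans / (Ttrans + RTT)
U = 2 / (2 + 100)
U = 2 / 102 = 0.019608
U% = 1.96%

1.96


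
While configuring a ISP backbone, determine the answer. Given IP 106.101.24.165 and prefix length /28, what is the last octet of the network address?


Given: IP = 106.101.24.165, prefix = /28
Subnet mask = 255.255.255.240
Last octet of IP: 165
Last octet of mask: 240
Network last octet = 165 AND 240 = 160

160


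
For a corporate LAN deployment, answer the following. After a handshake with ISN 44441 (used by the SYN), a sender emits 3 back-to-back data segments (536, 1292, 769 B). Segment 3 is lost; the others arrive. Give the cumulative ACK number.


SYN uses sequence number 44441; first data byte = ISN + 1 = 44442.
Segment 1: SEQ = 44442, len = 536 B, covers [44442, 44977]
Segment 2: SEQ = 44978, len = 1292 B, covers [44978, 46269]
Segment 3: SEQ = 46270, len = 769 B, covers [46270, 47038] [LOST]
In-order data received: bytes [44442, 46269] (segments 1..2).
Segment 3 missing -> gap begins at byte 46270.
Cumulative ACK = next expected in-order byte = 44442 + 536 + 1292 = 46270

46270


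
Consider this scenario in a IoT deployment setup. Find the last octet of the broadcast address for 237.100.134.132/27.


Given: IP = 237.100.134.132, prefix = /27
Host bits = 32 - 27 = 5
Network last octet = 132 AND mask = 128
Host part size = 2^5 - 1 = 31
Broadcast last octet = 128 OR 31 = 159

159


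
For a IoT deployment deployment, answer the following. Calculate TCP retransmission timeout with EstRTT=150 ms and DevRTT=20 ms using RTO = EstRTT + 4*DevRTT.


Given: EstRTT = 150 ms, DevRTT = 20 ms
Timeout = EstRTT + 4 * DevRTT
4 * DevRTT = 4 * 20 = 80
Timeout = 150 + 80 = 230 ms

230


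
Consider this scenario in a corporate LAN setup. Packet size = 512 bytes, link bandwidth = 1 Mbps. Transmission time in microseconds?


Given: packet = 512 bytes, bandwidth = 1 Mbps
Packet in bits = 512 * 8 = 4096 bits
Bandwidth = 1 * 10^6 = 1000000 bps
Time = 4096 / 1000000 seconds
Time in us = 4096 * 10^6 / 1000000 = 4096

4096


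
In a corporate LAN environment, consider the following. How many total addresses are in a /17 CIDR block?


Given: CIDR prefix /17
Host bits = 32 - 17 = 15
Total addresses = 2^15 = 32768

32768


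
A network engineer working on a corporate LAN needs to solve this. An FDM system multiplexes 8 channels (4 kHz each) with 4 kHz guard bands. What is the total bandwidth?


Given: 8 channels, 4 kHz each, guard = 4 kHz
Channel bandwidth = 8 * 4 = 32 kHz
Guard bands = 7 gaps * 4 kHz = 28 kHz
Total = 32 + 28 = 60 kHz

60


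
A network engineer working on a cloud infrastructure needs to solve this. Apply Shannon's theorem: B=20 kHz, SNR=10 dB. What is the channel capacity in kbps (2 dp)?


Given: B = 20 kHz, SNR = 10 dB
SNR linear = 10^(10/10) = 10
1 + SNR = 11
log2(11) = 3.4594316186
C = 20 * 1000 * 3.4594316186 = 69188.6324 bps
C = 69.188632 kbps -> 69.19 kbps (2 dp)

69.19


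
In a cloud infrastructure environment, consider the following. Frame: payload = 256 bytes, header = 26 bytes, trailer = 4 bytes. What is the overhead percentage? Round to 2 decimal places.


Given: payload = 256 B, header = 26 B, trailer = 4 B
Overhead bytes = header + trailer = 26 + 4 = 30
Total frame = payload + overhead = 256 + 30 = 286
Overhead % = 30 / 286 * 100 = 10.4895% -> 10.49% (2 dp)

10.49


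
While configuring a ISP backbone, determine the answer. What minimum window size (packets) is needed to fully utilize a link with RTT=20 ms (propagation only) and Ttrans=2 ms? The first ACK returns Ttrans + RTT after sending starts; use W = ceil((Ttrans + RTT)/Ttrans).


Given: Ttrans = 2 ms, RTT = 20 ms (= 2 * Tprop, Tprop = 10 ms)
Time until first ACK returns = Ttrans + RTT = 2 + 20 = 22 ms
Need W * Ttrans >= Ttrans + RTT  ->  W >= (Ttrans + RTT) / Ttrans
(Ttrans + RTT) / Ttrans = 22 / 2 = 11
W_min = ceil(11) = 11

11


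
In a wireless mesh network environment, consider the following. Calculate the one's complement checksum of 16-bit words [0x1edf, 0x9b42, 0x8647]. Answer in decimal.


Given words: [0x1edf, 0x9b42, 0x8647]
Step 1: Sum all words
Raw sum = 7903 + 39746 + 34375 = 82024
Step 2: Fold carry: (16488 + 1) = 16489
One's complement = ~16489 & 0xFFFF = 49046

49046


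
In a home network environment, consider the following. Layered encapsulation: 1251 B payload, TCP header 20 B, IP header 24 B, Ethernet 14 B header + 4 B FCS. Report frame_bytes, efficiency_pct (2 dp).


TCP segment = 1251 + 20 = 1271 B
IP packet = 1271 + 24 = 1295 B
Ethernet frame = 1295 + 14 + 4 = 1313 B
Efficiency = app / frame = 1251 / 1313 = 0.952780 = 95.2780% -> 95.28% (2 dp)

1313, 95.28


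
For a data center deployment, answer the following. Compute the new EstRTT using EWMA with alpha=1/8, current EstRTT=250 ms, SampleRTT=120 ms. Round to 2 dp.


Given: EstRTT = 250 ms, SampleRTT = 120 ms, alpha = 1/8
New EstRTT = (1 - alpha) * EstRTT + alpha * SampleRTT
(7/8) * 250 = 218.75
(1/8) * 120 = 15
New EstRTT = 218.75 + 15 = 233.75 ms -> 233.75 ms (2 dp)

233.75


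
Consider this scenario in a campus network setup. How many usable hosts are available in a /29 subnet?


Given: subnet mask /29
Host bits = 32 - 29 = 3
Total addresses = 2^3 = 8
Usable hosts = 8 - 2 (network + broadcast) = 6

6


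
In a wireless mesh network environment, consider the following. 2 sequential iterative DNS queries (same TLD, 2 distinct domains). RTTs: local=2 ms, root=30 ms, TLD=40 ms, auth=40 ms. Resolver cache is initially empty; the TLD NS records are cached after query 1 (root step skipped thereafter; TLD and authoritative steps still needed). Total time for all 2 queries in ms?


Lookup 1 (cold cache): local + root + TLD + auth = 2 + 30 + 40 + 40 = 112 ms
Lookups 2..2 (TLD NS cached -> skip root; new domain -> still ask TLD and auth): local + TLD + auth = 2 + 40 + 40 = 82 ms each
Remaining 1 lookups: 1 * 82 = 82 ms
Total = 112 + 82 = 194 ms

194


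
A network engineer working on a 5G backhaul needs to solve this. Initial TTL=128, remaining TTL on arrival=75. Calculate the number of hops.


Given: initial TTL = 128, received TTL = 75
Hops = initial TTL - received TTL
Hops = 128 - 75 = 53

53


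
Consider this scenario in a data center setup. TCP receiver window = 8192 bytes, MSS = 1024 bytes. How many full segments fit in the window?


Given: RWND = 8192 bytes, MSS = 1024 bytes
Full segments = floor(RWND / MSS)
Full segments = floor(8192 / 1024)
Full segments = floor(8.0) = 8

8


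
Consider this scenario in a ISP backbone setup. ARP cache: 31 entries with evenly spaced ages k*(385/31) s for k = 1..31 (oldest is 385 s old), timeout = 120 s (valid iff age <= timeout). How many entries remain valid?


Ages are k * 385/31 s for k = 1..31 (spacing = 12.4194 s).
Entry k is valid iff k * 385/31 <= 120 iff k <= 31 * 120 / 385 = 9.6623
n_valid = floor(9.6623) = 9
(n_stale = 31 - 9 = 22)

9


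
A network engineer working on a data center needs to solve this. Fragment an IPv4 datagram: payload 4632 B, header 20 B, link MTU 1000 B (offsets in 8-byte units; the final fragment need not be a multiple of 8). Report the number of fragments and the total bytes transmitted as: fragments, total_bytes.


Max data per non-final fragment = floor((MTU - header)/8)*8 = floor((1000 - 20)/8)*8 = floor(980/8)*8 = 976 B
Final fragment needs no 8-byte alignment: it can carry up to MTU - header = 980 B
Non-final fragments needed = ceil((payload - 980) / 976) = ceil(3652/976) = ceil(3.7418) = 4
Number of fragments = 4 + 1 = 5
Fragment sizes (data): 4 * 976 B + 728 B (last, 728 <= 980 OK)
Total bytes sent = payload + n_frags * header = 4632 + 5*20 = 4632 + 100 = 4732 B

5, 4732


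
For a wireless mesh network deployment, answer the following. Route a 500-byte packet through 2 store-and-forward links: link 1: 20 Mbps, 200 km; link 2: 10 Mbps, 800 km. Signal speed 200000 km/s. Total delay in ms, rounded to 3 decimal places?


Packet = 500 bytes = 4000 bits. Store-and-forward: sum (t_trans + t_prop) per link.
Link 1: t_trans = 4000/(20*10^6) s = 0.2000 ms; t_prop = 200/200000 s = 1.0000 ms; subtotal = 1.2000 ms
Link 2: t_trans = 4000/(10*10^6) s = 0.4000 ms; t_prop = 800/200000 s = 4.0000 ms; subtotal = 4.4000 ms
End-to-end = 1.2000 + 4.4000 = 5.6000 ms -> 5.600 ms (3 dp)

5.600


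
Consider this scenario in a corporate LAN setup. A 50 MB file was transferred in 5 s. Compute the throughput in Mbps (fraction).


Given: file = 50 MB, time = 5 s
File in Mb = 50 * 8 = 400 Mb
Throughput = 400 / 5 Mbps
Throughput = 80 Mbps

80


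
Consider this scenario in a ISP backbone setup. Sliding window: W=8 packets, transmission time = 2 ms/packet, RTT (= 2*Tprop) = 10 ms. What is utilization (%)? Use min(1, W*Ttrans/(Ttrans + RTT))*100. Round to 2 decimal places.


Given: W = 8, Ttrans = 2 ms, RTT = 10 ms (= 2 * Tprop, Tprop = 5 ms)
Cycle time = Ttrans + RTT = 2 + 10 = 12 ms (first packet sent until its ACK returns)
W * Ttrans = 8 * 2 = 16 ms of sending per cycle
W * Ttrans / (Ttrans + RTT) = 16 / 12 = 1.333333
U = min(1, 1.333333) = 1.000000
U% = 100.00%

100.00


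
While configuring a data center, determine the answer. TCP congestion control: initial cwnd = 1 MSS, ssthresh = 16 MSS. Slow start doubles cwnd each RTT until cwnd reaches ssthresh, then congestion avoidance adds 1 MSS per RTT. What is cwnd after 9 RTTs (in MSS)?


RTT 0: cwnd = 1 MSS (initial)
RTT 1: cwnd = 2 MSS (slow start, doubled)
RTT 2: cwnd = 4 MSS (slow start, doubled)
RTT 3: cwnd = 8 MSS (slow start, doubled)
RTT 4: cwnd = 16 MSS (slow start, doubled)
RTT 5: cwnd = 17 MSS (congestion avoidance, +1)
RTT 6: cwnd = 18 MSS (congestion avoidance, +1)
RTT 7: cwnd = 19 MSS (congestion avoidance, +1)
RTT 8: cwnd = 20 MSS (congestion avoidance, +1)
RTT 9: cwnd = 21 MSS (congestion avoidance, +1)

21


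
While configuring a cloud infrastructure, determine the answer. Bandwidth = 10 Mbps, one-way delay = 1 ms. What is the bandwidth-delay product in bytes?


Given: bandwidth = 10 Mbps, delay = 1 ms
BDP in bits = 10 * 10^6 * 1 / 1000
BDP in bits = 10000
BDP in bytes = 10000 / 8 = 1250

1250


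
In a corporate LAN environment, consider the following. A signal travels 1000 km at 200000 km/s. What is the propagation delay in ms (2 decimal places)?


Given: distance = 1000 km, speed = 200000 km/s
Delay = distance / speed = 1000 / 200000 seconds
Delay in ms = 1000 * 1000 / 200000
Delay = 5.0000 ms
Rounded to 2 dp = 5.00 ms

5.00


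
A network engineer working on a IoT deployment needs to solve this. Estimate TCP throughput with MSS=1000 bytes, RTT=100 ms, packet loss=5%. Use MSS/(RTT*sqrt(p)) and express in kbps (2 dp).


Given: MSS = 1000 bytes, RTT = 100 ms, loss = 5%
RTT in seconds = 100 / 1000 = 0.1
Loss rate = 5% = 0.05
sqrt(loss) = sqrt(0.05) = 0.223606797750
Throughput (bytes/s) = 1000 / (0.1 * 0.223606797750) = 44721.3595
Throughput (kbps) = 44721.3595 * 8 / 1000 = 357.770876 -> 357.77 kbps (2 dp)

357.77


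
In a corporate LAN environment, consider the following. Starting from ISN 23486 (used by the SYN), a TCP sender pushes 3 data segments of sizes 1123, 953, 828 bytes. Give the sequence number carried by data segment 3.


The SYN occupies sequence number ISN = 23486, so the first data byte is ISN + 1 = 23487.
SEQ of data segment i = (ISN + 1) + sum of payload sizes of segments 1..i-1.
Segment 1: SEQ = 23487, payload = 1123 bytes
Segment 2: SEQ = 24610, payload = 953 bytes
Segment 3: SEQ = 25563, payload = 828 bytes
SEQ of segment 3 = 23487 + 1123 + 953 = 25563

25563


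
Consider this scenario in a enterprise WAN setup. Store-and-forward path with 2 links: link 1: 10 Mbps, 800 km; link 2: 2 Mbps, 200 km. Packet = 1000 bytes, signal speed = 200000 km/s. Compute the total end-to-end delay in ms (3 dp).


Packet = 1000 bytes = 8000 bits. Store-and-forward: sum (t_trans + t_prop) per link.
Link 1: t_trans = 8000/(10*10^6) s = 0.8000 ms; t_prop = 800/200000 s = 4.0000 ms; subtotal = 4.8000 ms
Link 2: t_trans = 8000/(2*10^6) s = 4.0000 ms; t_prop = 200/200000 s = 1.0000 ms; subtotal = 5.0000 ms
End-to-end = 4.8000 + 5.0000 = 9.8000 ms -> 9.800 ms (3 dp)

9.800


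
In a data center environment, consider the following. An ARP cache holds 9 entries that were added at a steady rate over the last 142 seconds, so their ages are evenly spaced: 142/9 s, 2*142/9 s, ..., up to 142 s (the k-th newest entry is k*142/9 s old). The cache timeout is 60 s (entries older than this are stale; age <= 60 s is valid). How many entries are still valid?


Ages are k * 142/9 s for k = 1..9 (spacing = 15.7778 s).
Entry k is valid iff k * 142/9 <= 60 iff k <= 9 * 60 / 142 = 3.8028
n_valid = floor(3.8028) = 3
(n_stale = 9 - 3 = 6)

3


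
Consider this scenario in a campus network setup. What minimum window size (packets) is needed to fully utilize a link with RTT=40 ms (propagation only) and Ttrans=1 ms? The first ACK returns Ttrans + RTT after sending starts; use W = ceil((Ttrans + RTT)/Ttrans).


Given: Ttrans = 1 ms, RTT = 40 ms (= 2 * Tprop, Tprop = 20 ms)
Time until first ACK returns = Ttrans + RTT = 1 + 40 = 41 ms
Need W * Ttrans >= Ttrans + RTT  ->  W >= (Ttrans + RTT) / Ttrans
(Ttrans + RTT) / Ttrans = 41 / 1 = 41
W_min = ceil(41) = 41

41


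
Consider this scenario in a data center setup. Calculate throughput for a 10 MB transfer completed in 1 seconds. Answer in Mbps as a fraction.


Given: file = 10 MB, time = 1 s
File in Mb = 10 * 8 = 80 Mb
Throughput = 80 / 1 Mbps
Throughput = 80 Mbps

80


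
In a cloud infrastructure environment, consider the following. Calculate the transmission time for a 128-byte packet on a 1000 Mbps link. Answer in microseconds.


Given: packet = 128 bytes, bandwidth = 1000 Mbps
Packet in bits = 128 * 8 = 1024 bits
Bandwidth = 1000 * 10^6 = 1000000000 bps
Time = 1024 / 1000000000 seconds
Time in us = 1024 * 10^6 / 1000000000 = 1.024

1.024


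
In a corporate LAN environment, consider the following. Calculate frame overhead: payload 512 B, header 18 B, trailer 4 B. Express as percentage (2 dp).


Given: payload = 512 B, header = 18 B, trailer = 4 B
Overhead bytes = header + trailer = 18 + 4 = 22
Total frame = payload + overhead = 512 + 22 = 534
Overhead % = 22 / 534 * 100 = 4.1199% -> 4.12% (2 dp)

4.12


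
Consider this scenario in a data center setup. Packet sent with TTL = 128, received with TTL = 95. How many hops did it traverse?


Given: initial TTL = 128, received TTL = 95
Hops = initial TTL - received TTL
Hops = 128 - 95 = 33

33


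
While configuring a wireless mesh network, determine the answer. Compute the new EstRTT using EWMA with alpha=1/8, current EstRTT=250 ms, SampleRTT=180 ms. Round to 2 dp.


Given: EstRTT = 250 ms, SampleRTT = 180 ms, alpha = 1/8
New EstRTT = (1 - alpha) * EstRTT + alpha * SampleRTT
(7/8) * 250 = 218.75
(1/8) * 180 = 22.5
New EstRTT = 218.75 + 22.5 = 241.25 ms -> 241.25 ms (2 dp)

241.25


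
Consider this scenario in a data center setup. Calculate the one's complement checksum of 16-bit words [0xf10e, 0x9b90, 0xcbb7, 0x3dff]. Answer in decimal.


Given words: [0xf10e, 0x9b90, 0xcbb7, 0x3dff]
Step 1: Sum all words
Raw sum = 61710 + 39824 + 52151 + 15871 = 169556
Step 2: Fold carry: (38484 + 2) = 38486
One's complement = ~38486 & 0xFFFF = 27049

27049


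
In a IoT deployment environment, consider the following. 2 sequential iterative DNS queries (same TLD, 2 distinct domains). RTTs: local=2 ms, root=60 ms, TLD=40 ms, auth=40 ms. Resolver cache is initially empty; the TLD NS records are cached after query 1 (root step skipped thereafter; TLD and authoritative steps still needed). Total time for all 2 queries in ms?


Lookup 1 (cold cache): local + root + TLD + auth = 2 + 60 + 40 + 40 = 142 ms
Lookups 2..2 (TLD NS cached -> skip root; new domain -> still ask TLD and auth): local + TLD + auth = 2 + 40 + 40 = 82 ms each
Remaining 1 lookups: 1 * 82 = 82 ms
Total = 142 + 82 = 224 ms

224


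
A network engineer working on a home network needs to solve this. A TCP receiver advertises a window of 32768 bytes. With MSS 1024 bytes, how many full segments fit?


Given: RWND = 32768 bytes, MSS = 1024 bytes
Full segments = floor(RWND / MSS)
Full segments = floor(32768 / 1024)
Full segments = floor(32.0) = 32

32


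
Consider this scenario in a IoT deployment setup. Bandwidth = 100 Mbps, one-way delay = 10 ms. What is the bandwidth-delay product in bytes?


Given: bandwidth = 100 Mbps, delay = 10 ms
BDP in bits = 100 * 10^6 * 10 / 1000
BDP in bits = 1000000
BDP in bytes = 1000000 / 8 = 125000

125000


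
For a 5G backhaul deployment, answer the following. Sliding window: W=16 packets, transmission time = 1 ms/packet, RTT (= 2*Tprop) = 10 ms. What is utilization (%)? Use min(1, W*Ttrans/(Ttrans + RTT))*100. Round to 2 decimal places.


Given: W = 16, Ttrans = 1 ms, RTT = 10 ms (= 2 * Tprop, Tprop = 5 ms)
Cycle time = Ttrans + RTT = 1 + 10 = 11 ms (first packet sent until its ACK returns)
W * Ttrans = 16 * 1 = 16 ms of sending per cycle
W * Ttrans / (Ttrans + RTT) = 16 / 11 = 1.454545
U = min(1, 1.454545) = 1.000000
U% = 100.00%

100.00


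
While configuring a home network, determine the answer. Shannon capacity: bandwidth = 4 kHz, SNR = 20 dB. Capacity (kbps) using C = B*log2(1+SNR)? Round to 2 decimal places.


Given: B = 4 kHz, SNR = 20 dB
SNR linear = 10^(20/10) = 100
1 + SNR = 101
log2(101) = 6.6582114828
C = 4 * 1000 * 6.6582114828 = 26632.8459 bps
C = 26.632846 kbps -> 26.63 kbps (2 dp)

26.63


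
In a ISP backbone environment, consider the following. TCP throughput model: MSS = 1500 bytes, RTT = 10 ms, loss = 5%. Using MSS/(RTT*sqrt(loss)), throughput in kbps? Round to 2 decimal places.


Given: MSS = 1500 bytes, RTT = 10 ms, loss = 5%
RTT in seconds = 10 / 1000 = 0.01
Loss rate = 5% = 0.05
sqrt(loss) = sqrt(0.05) = 0.223606797750
Throughput (bytes/s) = 1500 / (0.01 * 0.223606797750) = 670820.3932
Throughput (kbps) = 670820.3932 * 8 / 1000 = 5366.563146 -> 5366.56 kbps (2 dp)

5366.56


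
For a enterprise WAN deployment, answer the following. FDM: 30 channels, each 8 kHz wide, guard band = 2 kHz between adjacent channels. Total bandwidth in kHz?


Given: 30 channels, 8 kHz each, guard = 2 kHz
Channel bandwidth = 30 * 8 = 240 kHz
Guard bands = 29 gaps * 2 kHz = 58 kHz
Total = 240 + 58 = 298 kHz

298


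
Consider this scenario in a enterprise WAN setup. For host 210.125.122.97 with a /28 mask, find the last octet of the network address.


Given: IP = 210.125.122.97, prefix = /28
Subnet mask = 255.255.255.240
Last octet of IP: 97
Last octet of mask: 240
Network last octet = 97 AND 240 = 96

96


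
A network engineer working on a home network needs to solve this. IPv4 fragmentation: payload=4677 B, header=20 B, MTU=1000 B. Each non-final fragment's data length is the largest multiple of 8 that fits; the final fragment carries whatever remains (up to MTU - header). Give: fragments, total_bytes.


Max data per non-final fragment = floor((MTU - header)/8)*8 = floor((1000 - 20)/8)*8 = floor(980/8)*8 = 976 B
Final fragment needs no 8-byte alignment: it can carry up to MTU - header = 980 B
Non-final fragments needed = ceil((payload - 980) / 976) = ceil(3697/976) = ceil(3.7879) = 4
Number of fragments = 4 + 1 = 5
Fragment sizes (data): 4 * 976 B + 773 B (last, 773 <= 980 OK)
Total bytes sent = payload + n_frags * header = 4677 + 5*20 = 4677 + 100 = 4777 B

5, 4777


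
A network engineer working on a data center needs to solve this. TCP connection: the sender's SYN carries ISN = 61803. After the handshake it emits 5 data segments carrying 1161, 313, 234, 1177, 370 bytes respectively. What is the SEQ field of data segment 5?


The SYN occupies sequence number ISN = 61803, so the first data byte is ISN + 1 = 61804.
SEQ of data segment i = (ISN + 1) + sum of payload sizes of segments 1..i-1.
Segment 1: SEQ = 61804, payload = 1161 bytes
Segment 2: SEQ = 62965, payload = 313 bytes
Segment 3: SEQ = 63278, payload = 234 bytes
Segment 4: SEQ = 63512, payload = 1177 bytes
Segment 5: SEQ = 64689, payload = 370 bytes
SEQ of segment 5 = 61804 + 1161 + 313 + 234 + 1177 = 64689

64689


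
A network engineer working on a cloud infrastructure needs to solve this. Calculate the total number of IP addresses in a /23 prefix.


Given: CIDR prefix /23
Host bits = 32 - 23 = 9
Total addresses = 2^9 = 512

512


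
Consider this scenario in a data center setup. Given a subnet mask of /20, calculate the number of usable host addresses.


Given: subnet mask /20
Host bits = 32 - 20 = 12
Total addresses = 2^12 = 4096
Usable hosts = 4096 - 2 (network + broadcast) = 4094

4094


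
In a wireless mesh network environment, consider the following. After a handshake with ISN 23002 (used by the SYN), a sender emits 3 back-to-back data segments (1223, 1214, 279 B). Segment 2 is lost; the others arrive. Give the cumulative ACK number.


SYN uses sequence number 23002; first data byte = ISN + 1 = 23003.
Segment 1: SEQ = 23003, len = 1223 B, covers [23003, 24225]
Segment 2: SEQ = 24226, len = 1214 B, covers [24226, 25439] [LOST]
Segment 3: SEQ = 25440, len = 279 B, covers [25440, 25718]
In-order data received: bytes [23003, 24225] (segments 1..1).
Segment 2 missing -> gap begins at byte 24226; later segments buffered out of order.
Cumulative ACK = next expected in-order byte = 23003 + 1223 = 24226

24226


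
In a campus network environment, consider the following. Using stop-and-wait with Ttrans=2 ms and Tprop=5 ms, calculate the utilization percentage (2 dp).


Given: Ttrans = 2 ms, Tprop = 5 ms
RTT = 2 * Tprop = 2 * 5 = 10 ms
U = Ttrans / (Ttrans + RTT)
U = 2 / (2 + 10)
U = 2 / 12 = 0.166667
U% = 16.67%

16.67


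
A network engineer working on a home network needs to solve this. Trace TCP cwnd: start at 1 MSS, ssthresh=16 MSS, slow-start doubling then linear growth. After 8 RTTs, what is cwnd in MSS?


RTT 0: cwnd = 1 MSS (initial)
RTT 1: cwnd = 2 MSS (slow start, doubled)
RTT 2: cwnd = 4 MSS (slow start, doubled)
RTT 3: cwnd = 8 MSS (slow start, doubled)
RTT 4: cwnd = 16 MSS (slow start, doubled)
RTT 5: cwnd = 17 MSS (congestion avoidance, +1)
RTT 6: cwnd = 18 MSS (congestion avoidance, +1)
RTT 7: cwnd = 19 MSS (congestion avoidance, +1)
RTT 8: cwnd = 20 MSS (congestion avoidance, +1)

20


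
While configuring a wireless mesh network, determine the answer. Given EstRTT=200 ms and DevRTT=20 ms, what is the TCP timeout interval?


Given: EstRTT = 200 ms, DevRTT = 20 ms
Timeout = EstRTT + 4 * DevRTT
4 * DevRTT = 4 * 20 = 80
Timeout = 200 + 80 = 280 ms

280


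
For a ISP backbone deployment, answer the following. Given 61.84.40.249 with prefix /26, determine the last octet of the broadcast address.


Given: IP = 61.84.40.249, prefix = /26
Host bits = 32 - 26 = 6
Network last octet = 249 AND mask = 192
Host part size = 2^6 - 1 = 63
Broadcast last octet = 192 OR 63 = 255

255


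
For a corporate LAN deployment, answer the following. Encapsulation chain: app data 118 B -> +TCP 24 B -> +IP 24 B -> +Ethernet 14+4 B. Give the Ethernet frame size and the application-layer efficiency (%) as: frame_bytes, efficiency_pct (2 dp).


TCP segment = 118 + 24 = 142 B
IP packet = 142 + 24 = 166 B
Ethernet frame = 166 + 14 + 4 = 184 B
Efficiency = app / frame = 118 / 184 = 0.641304 = 64.1304% -> 64.13% (2 dp)

184, 64.13


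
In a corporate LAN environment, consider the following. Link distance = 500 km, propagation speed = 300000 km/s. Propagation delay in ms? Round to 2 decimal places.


Given: distance = 500 km, speed = 300000 km/s
Delay = distance / speed = 500 / 300000 seconds
Delay in ms = 500 * 1000 / 300000
Delay = 1.6667 ms
Rounded to 2 dp = 1.67 ms

1.67


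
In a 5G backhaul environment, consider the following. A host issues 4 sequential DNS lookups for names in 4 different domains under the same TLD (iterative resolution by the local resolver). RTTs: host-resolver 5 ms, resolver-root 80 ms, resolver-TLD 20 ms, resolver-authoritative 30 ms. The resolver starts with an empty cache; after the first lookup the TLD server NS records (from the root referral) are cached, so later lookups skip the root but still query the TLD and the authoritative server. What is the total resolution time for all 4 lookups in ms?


Lookup 1 (cold cache): local + root + TLD + auth = 5 + 80 + 20 + 30 = 135 ms
Lookups 2..4 (TLD NS cached -> skip root; new domain -> still ask TLD and auth): local + TLD + auth = 5 + 20 + 30 = 55 ms each
Remaining 3 lookups: 3 * 55 = 165 ms
Total = 135 + 165 = 300 ms

300


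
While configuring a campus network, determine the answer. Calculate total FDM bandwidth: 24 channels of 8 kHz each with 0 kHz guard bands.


Given: 24 channels, 8 kHz each, guard = 0 kHz
Channel bandwidth = 24 * 8 = 192 kHz
Guard bands = 23 gaps * 0 kHz = 0 kHz
Total = 192 + 0 = 192 kHz

192


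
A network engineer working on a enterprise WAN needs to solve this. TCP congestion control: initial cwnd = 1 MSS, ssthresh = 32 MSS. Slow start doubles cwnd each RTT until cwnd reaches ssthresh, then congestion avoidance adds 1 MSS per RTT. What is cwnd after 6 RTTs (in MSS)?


RTT 0: cwnd = 1 MSS (initial)
RTT 1: cwnd = 2 MSS (slow start, doubled)
RTT 2: cwnd = 4 MSS (slow start, doubled)
RTT 3: cwnd = 8 MSS (slow start, doubled)
RTT 4: cwnd = 16 MSS (slow start, doubled)
RTT 5: cwnd = 32 MSS (slow start, doubled)
RTT 6: cwnd = 33 MSS (congestion avoidance, +1)

33


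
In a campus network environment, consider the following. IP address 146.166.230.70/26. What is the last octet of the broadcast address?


Given: IP = 146.166.230.70, prefix = /26
Host bits = 32 - 26 = 6
Network last octet = 70 AND mask = 64
Host part size = 2^6 - 1 = 63
Broadcast last octet = 64 OR 63 = 127

127


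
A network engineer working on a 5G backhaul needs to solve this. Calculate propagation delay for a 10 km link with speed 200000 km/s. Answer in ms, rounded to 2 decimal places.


Given: distance = 10 km, speed = 200000 km/s
Delay = distance / speed = 10 / 200000 seconds
Delay in ms = 10 * 1000 / 200000
Delay = 0.0500 ms
Rounded to 2 dp = 0.05 ms

0.05


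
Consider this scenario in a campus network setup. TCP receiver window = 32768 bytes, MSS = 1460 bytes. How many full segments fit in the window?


Given: RWND = 32768 bytes, MSS = 1460 bytes
Full segments = floor(RWND / MSS)
Full segments = floor(32768 / 1460)
Full segments = floor(22.4438) = 22

22


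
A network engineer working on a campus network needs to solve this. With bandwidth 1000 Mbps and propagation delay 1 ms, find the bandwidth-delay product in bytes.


Given: bandwidth = 1000 Mbps, delay = 1 ms
BDP in bits = 1000 * 10^6 * 1 / 1000
BDP in bits = 1000000
BDP in bytes = 1000000 / 8 = 125000

125000


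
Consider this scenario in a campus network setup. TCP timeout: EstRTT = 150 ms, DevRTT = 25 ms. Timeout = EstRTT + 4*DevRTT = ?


Given: EstRTT = 150 ms, DevRTT = 25 ms
Timeout = EstRTT + 4 * DevRTT
4 * DevRTT = 4 * 25 = 100
Timeout = 150 + 100 = 250 ms

250


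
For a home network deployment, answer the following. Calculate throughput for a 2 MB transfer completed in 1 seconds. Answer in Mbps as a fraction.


Given: file = 2 MB, time = 1 s
File in Mb = 2 * 8 = 16 Mb
Throughput = 16 / 1 Mbps
Throughput = 16 Mbps

16


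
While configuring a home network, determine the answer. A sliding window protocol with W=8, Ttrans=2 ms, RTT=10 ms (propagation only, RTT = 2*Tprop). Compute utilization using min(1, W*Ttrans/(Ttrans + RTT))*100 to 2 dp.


Given: W = 8, Ttrans = 2 ms, RTT = 10 ms (= 2 * Tprop, Tprop = 5 ms)
Cycle time = Ttrans + RTT = 2 + 10 = 12 ms (first packet sent until its ACK returns)
W * Ttrans = 8 * 2 = 16 ms of sending per cycle
W * Ttrans / (Ttrans + RTT) = 16 / 12 = 1.333333
U = min(1, 1.333333) = 1.000000
U% = 100.00%

100.00


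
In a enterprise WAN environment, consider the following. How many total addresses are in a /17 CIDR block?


Given: CIDR prefix /17
Host bits = 32 - 17 = 15
Total addresses = 2^15 = 32768

32768


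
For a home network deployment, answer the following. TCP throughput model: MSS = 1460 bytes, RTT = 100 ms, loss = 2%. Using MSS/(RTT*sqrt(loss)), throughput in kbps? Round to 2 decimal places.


Given: MSS = 1460 bytes, RTT = 100 ms, loss = 2%
RTT in seconds = 100 / 1000 = 0.1
Loss rate = 2% = 0.02
sqrt(loss) = sqrt(0.02) = 0.141421356237
Throughput (bytes/s) = 1460 / (0.1 * 0.141421356237) = 103237.5901
Throughput (kbps) = 103237.5901 * 8 / 1000 = 825.900720 -> 825.90 kbps (2 dp)

825.90


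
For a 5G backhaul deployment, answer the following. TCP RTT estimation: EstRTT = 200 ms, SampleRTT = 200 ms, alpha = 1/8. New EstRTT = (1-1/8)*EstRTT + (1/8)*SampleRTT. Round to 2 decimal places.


Given: EstRTT = 200 ms, SampleRTT = 200 ms, alpha = 1/8
New EstRTT = (1 - alpha) * EstRTT + alpha * SampleRTT
(7/8) * 200 = 175
(1/8) * 200 = 25
New EstRTT = 175 + 25 = 200 ms -> 200.00 ms (2 dp)

200.00


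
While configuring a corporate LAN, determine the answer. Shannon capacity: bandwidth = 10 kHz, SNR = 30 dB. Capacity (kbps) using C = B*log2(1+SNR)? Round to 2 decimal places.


Given: B = 10 kHz, SNR = 30 dB
SNR linear = 10^(30/10) = 1000
1 + SNR = 1001
log2(1001) = 9.9672262588
C = 10 * 1000 * 9.9672262588 = 99672.2626 bps
C = 99.672263 kbps -> 99.67 kbps (2 dp)

99.67


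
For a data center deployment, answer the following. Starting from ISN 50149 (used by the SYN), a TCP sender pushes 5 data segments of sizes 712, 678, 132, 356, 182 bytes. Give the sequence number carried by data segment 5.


The SYN occupies sequence number ISN = 50149, so the first data byte is ISN + 1 = 50150.
SEQ of data segment i = (ISN + 1) + sum of payload sizes of segments 1..i-1.
Segment 1: SEQ = 50150, payload = 712 bytes
Segment 2: SEQ = 50862, payload = 678 bytes
Segment 3: SEQ = 51540, payload = 132 bytes
Segment 4: SEQ = 51672, payload = 356 bytes
Segment 5: SEQ = 52028, payload = 182 bytes
SEQ of segment 5 = 50150 + 712 + 678 + 132 + 356 = 52028

52028


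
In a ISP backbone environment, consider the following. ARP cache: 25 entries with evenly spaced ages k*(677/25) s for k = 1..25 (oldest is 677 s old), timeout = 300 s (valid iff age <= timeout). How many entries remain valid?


Ages are k * 677/25 s for k = 1..25 (spacing = 27.0800 s).
Entry k is valid iff k * 677/25 <= 300 iff k <= 25 * 300 / 677 = 11.0783
n_valid = floor(11.0783) = 11
(n_stale = 25 - 11 = 14)

11


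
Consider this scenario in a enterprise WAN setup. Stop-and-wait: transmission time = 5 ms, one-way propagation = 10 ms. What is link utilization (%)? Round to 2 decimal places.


Given: Ttrans = 5 ms, Tprop = 10 ms
RTT = 2 * Tprop = 2 * 10 = 20 ms
U = Ttrans / (Ttrans + RTT)
U = 5 / (5 + 20)
U = 5 / 25 = 0.2
U% = 20.00%

20.00


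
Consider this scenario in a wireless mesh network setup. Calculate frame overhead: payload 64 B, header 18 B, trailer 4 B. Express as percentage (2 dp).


Given: payload = 64 B, header = 18 B, trailer = 4 B
Overhead bytes = header + trailer = 18 + 4 = 22
Total frame = payload + overhead = 64 + 22 = 86
Overhead % = 22 / 86 * 100 = 25.5814% -> 25.58% (2 dp)

25.58


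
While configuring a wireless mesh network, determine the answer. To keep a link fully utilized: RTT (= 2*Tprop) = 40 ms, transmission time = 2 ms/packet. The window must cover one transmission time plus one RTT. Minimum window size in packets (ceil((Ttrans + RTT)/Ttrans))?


Given: Ttrans = 2 ms, RTT = 40 ms (= 2 * Tprop, Tprop = 20 ms)
Time until first ACK returns = Ttrans + RTT = 2 + 40 = 42 ms
Need W * Ttrans >= Ttrans + RTT  ->  W >= (Ttrans + RTT) / Ttrans
(Ttrans + RTT) / Ttrans = 42 / 2 = 21
W_min = ceil(21) = 21

21


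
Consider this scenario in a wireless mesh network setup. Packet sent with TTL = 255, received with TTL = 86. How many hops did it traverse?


Given: initial TTL = 255, received TTL = 86
Hops = initial TTL - received TTL
Hops = 255 - 86 = 169

169


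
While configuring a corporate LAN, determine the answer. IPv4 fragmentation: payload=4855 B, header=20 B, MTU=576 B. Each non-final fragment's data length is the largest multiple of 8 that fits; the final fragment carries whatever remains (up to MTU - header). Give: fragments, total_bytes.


Max data per non-final fragment = floor((MTU - header)/8)*8 = floor((576 - 20)/8)*8 = floor(556/8)*8 = 552 B
Final fragment needs no 8-byte alignment: it can carry up to MTU - header = 556 B
Non-final fragments needed = ceil((payload - 556) / 552) = ceil(4299/552) = ceil(7.7880) = 8
Number of fragments = 8 + 1 = 9
Fragment sizes (data): 8 * 552 B + 439 B (last, 439 <= 556 OK)
Total bytes sent = payload + n_frags * header = 4855 + 9*20 = 4855 + 180 = 5035 B

9, 5035


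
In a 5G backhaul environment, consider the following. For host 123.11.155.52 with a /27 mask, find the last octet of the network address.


Given: IP = 123.11.155.52, prefix = /27
Subnet mask = 255.255.255.224
Last octet of IP: 52
Last octet of mask: 224
Network last octet = 52 AND 224 = 32

32


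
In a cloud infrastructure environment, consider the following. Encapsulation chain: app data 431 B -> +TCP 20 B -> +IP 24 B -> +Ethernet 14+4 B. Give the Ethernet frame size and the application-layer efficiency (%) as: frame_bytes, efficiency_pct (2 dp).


TCP segment = 431 + 20 = 451 B
IP packet = 451 + 24 = 475 B
Ethernet frame = 475 + 14 + 4 = 493 B
Efficiency = app / frame = 431 / 493 = 0.874239 = 87.4239% -> 87.42% (2 dp)

493, 87.42


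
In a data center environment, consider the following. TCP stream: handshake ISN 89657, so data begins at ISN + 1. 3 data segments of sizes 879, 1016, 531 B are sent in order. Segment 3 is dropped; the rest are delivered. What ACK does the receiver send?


SYN uses sequence number 89657; first data byte = ISN + 1 = 89658.
Segment 1: SEQ = 89658, len = 879 B, covers [89658, 90536]
Segment 2: SEQ = 90537, len = 1016 B, covers [90537, 91552]
Segment 3: SEQ = 91553, len = 531 B, covers [91553, 92083] [LOST]
In-order data received: bytes [89658, 91552] (segments 1..2).
Segment 3 missing -> gap begins at byte 91553.
Cumulative ACK = next expected in-order byte = 89658 + 879 + 1016 = 91553

91553


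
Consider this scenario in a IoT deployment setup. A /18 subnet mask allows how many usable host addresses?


Given: subnet mask /18
Host bits = 32 - 18 = 14
Total addresses = 2^14 = 16384
Usable hosts = 16384 - 2 (network + broadcast) = 16382

16382


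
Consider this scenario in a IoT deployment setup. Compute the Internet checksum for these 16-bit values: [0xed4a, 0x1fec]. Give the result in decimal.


Given words: [0xed4a, 0x1fec]
Step 1: Sum all words
Raw sum = 60746 + 8172 = 68918
Step 2: Fold carry: (3382 + 1) = 3383
One's complement = ~3383 & 0xFFFF = 62152

62152


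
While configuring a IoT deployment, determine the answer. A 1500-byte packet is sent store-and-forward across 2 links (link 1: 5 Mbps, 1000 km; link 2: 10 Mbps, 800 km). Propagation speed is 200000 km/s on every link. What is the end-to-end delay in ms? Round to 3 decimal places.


Packet = 1500 bytes = 12000 bits. Store-and-forward: sum (t_trans + t_prop) per link.
Link 1: t_trans = 12000/(5*10^6) s = 2.4000 ms; t_prop = 1000/200000 s = 5.0000 ms; subtotal = 7.4000 ms
Link 2: t_trans = 12000/(10*10^6) s = 1.2000 ms; t_prop = 800/200000 s = 4.0000 ms; subtotal = 5.2000 ms
End-to-end = 7.4000 + 5.2000 = 12.6000 ms -> 12.600 ms (3 dp)

12.600


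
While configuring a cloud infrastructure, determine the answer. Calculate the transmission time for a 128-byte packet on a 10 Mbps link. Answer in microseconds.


Given: packet = 128 bytes, bandwidth = 10 Mbps
Packet in bits = 128 * 8 = 1024 bits
Bandwidth = 10 * 10^6 = 10000000 bps
Time = 1024 / 10000000 seconds
Time in us = 1024 * 10^6 / 10000000 = 102.4

102.4
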